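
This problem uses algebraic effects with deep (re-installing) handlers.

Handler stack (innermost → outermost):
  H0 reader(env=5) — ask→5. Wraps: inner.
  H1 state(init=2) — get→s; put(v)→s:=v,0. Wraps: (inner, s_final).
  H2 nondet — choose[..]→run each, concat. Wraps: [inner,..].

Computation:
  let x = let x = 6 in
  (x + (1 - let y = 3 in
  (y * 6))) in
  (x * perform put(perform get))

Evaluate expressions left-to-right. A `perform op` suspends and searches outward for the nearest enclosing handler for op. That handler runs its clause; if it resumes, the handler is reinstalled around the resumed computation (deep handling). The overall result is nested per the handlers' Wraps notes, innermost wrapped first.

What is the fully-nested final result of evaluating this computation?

Working:
get @ H1 ⇒ 2
put(2) @ H1 ⇒ s:=2
H0 returns 0
H1 returns (0, 2)
H2 returns [(0, 2)]
= [(0, 2)]

Answer: [(0, 2)]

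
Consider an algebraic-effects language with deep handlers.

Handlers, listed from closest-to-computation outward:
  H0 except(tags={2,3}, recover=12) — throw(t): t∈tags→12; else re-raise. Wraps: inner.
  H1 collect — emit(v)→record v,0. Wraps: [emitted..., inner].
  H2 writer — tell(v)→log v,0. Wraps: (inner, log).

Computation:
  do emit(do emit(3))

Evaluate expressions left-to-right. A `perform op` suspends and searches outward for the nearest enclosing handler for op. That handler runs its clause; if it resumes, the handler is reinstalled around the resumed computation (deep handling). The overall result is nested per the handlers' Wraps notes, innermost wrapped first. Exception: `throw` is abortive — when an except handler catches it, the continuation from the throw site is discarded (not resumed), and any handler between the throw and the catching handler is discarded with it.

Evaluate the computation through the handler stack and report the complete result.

Answer: ([3, 0, 0], ())

Evaluation trace:
emit(3) @ H1 ⇒ out+=3
emit(0) @ H1 ⇒ out+=0
H0 returns 0
H1 returns [3, 0, 0]
H2 returns ([3, 0, 0], ())
= ([3, 0, 0], ())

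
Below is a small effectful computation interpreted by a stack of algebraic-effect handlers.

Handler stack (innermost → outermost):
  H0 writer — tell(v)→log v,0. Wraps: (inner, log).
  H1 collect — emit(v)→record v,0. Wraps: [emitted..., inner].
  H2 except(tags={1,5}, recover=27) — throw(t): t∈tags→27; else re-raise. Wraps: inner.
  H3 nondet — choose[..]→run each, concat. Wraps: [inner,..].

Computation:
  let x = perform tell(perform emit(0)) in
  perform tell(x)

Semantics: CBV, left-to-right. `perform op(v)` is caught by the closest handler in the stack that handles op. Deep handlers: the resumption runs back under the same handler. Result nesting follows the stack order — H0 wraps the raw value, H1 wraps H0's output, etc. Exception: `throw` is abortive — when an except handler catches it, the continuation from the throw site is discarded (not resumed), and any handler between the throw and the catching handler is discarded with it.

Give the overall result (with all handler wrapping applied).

Working:
emit(0) @ H1 ⇒ out+=0
tell(0) @ H0 ⇒ log+=0
tell(0) @ H0 ⇒ log+=0
H0 returns (0, (0, 0))
H1 returns [0, (0, (0, 0))]
H2 returns [0, (0, (0, 0))]
H3 returns [[0, (0, (0, 0))]]
= [[0, (0, (0, 0))]]

Answer: [[0, (0, (0, 0))]]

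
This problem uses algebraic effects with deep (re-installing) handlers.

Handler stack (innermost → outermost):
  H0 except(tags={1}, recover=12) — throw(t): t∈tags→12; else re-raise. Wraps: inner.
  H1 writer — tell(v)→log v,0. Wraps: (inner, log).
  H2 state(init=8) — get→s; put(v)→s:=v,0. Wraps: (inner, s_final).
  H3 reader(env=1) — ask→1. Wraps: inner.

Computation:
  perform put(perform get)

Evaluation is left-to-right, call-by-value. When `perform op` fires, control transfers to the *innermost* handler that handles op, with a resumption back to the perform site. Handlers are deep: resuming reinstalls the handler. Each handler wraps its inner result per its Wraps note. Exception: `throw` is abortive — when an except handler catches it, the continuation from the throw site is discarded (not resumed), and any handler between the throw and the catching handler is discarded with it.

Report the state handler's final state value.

Answer: 8

Step-by-step:
get @ H2 ⇒ 8
put(8) @ H2 ⇒ s:=8
H0 returns 0
H1 returns (0, ())
H2 returns ((0, ()), 8)
H3 returns ((0, ()), 8)
= ((0, ()), 8)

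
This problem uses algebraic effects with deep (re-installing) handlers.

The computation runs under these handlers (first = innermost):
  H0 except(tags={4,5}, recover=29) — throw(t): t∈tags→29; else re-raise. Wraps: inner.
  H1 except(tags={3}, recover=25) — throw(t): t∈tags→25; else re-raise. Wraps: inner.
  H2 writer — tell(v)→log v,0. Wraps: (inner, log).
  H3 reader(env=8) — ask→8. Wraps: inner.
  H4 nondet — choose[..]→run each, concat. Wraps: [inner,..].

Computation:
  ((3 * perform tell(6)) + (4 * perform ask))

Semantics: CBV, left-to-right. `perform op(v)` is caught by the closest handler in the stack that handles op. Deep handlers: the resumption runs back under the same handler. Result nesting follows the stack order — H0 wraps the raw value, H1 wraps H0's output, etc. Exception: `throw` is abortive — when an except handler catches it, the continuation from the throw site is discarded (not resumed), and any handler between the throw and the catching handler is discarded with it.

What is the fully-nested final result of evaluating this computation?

Working:
tell(6) @ H2 ⇒ log+=6
ask @ H3 ⇒ 8
H0 returns 32
H1 returns 32
H2 returns (32, (6))
H3 returns (32, (6))
H4 returns [(32, (6))]
= [(32, (6))]

Answer: [(32, (6))]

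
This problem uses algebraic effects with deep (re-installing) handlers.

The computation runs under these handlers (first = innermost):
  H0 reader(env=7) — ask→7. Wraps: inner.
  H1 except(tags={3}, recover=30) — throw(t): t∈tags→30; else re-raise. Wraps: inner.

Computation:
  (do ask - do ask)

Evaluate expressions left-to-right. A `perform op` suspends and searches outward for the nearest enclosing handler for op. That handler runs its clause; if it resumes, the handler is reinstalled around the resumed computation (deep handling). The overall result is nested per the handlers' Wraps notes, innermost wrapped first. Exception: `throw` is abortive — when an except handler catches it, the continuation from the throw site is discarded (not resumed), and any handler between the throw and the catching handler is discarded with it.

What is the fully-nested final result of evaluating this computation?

Evaluation trace:
ask @ H0 ⇒ 7
ask @ H0 ⇒ 7
H0 returns 0
H1 returns 0
= 0

Answer: 0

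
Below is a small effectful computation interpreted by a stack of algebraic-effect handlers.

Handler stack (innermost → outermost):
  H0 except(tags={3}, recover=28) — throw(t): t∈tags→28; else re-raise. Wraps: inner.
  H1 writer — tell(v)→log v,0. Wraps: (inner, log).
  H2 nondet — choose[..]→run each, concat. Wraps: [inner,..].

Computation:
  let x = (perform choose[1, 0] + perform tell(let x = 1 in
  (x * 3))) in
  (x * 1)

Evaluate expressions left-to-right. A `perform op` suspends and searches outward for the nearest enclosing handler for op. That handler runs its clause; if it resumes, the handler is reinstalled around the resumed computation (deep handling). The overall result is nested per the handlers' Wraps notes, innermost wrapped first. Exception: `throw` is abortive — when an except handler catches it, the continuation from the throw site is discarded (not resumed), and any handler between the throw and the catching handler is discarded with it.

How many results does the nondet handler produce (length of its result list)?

Step-by-step:
choose[1, 0] @ H2
  branch[0] choose=1:
    tell(3) @ H1 ⇒ log+=3
    H0 returns 1
    H1 returns (1, (3))
    H2 returns [(1, (3))]
  branch[1] choose=0:
    tell(3) @ H1 ⇒ log+=3
    H0 returns 0
    H1 returns (0, (3))
    H2 returns [(0, (3))]
= [(1, (3)), (0, (3))]

Answer: 2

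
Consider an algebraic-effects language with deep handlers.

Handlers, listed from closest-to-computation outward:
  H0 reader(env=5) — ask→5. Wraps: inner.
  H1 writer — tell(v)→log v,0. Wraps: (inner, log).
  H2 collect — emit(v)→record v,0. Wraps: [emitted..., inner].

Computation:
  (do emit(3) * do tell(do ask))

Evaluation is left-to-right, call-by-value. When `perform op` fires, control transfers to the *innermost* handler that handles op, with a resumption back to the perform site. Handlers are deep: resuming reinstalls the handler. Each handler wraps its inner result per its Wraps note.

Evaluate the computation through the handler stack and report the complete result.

Working:
emit(3) @ H2 ⇒ out+=3
ask @ H0 ⇒ 5
tell(5) @ H1 ⇒ log+=5
H0 returns 0
H1 returns (0, (5))
H2 returns [3, (0, (5))]
= [3, (0, (5))]

Answer: [3, (0, (5))]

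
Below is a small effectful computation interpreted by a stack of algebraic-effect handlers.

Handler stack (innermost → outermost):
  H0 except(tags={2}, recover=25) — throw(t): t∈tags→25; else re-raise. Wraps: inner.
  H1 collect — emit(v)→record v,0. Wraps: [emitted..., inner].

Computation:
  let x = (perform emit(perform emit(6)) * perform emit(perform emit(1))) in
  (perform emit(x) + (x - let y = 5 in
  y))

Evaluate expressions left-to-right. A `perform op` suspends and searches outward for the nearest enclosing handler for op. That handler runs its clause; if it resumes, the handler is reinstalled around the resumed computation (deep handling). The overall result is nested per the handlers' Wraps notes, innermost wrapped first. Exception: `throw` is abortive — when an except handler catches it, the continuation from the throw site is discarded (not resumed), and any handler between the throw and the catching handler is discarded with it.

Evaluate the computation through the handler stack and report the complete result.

Answer: [6, 0, 1, 0, 0, -5]

Evaluation trace:
emit(6) @ H1 ⇒ out+=6
emit(0) @ H1 ⇒ out+=0
emit(1) @ H1 ⇒ out+=1
emit(0) @ H1 ⇒ out+=0
emit(0) @ H1 ⇒ out+=0
H0 returns -5
H1 returns [6, 0, 1, 0, 0, -5]
= [6, 0, 1, 0, 0, -5]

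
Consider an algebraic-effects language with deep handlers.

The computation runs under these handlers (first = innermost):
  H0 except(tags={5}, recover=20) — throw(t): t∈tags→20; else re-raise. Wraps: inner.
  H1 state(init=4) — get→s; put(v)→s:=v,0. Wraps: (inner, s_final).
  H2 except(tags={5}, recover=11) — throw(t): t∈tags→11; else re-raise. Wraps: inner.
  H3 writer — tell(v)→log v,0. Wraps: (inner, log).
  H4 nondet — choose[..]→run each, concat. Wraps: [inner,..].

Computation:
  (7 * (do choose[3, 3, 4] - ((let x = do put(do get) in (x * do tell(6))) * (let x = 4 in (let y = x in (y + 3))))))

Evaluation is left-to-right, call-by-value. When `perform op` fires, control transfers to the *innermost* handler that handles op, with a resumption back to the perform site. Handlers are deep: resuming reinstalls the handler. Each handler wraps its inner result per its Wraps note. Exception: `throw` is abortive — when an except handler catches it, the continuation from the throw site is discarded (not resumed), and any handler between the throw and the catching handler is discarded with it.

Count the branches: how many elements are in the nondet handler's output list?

Evaluation trace:
choose[3, 3, 4] @ H4
  branch[0] choose=3:
    get @ H1 ⇒ 4
    put(4) @ H1 ⇒ s:=4
    tell(6) @ H3 ⇒ log+=6
    H0 returns 21
    H1 returns (21, 4)
    H2 returns (21, 4)
    H3 returns ((21, 4), (6))
    H4 returns [((21, 4), (6))]
  branch[1] choose=3:
    get @ H1 ⇒ 4
    put(4) @ H1 ⇒ s:=4
    tell(6) @ H3 ⇒ log+=6
    H0 returns 21
    H1 returns (21, 4)
    H2 returns (21, 4)
    H3 returns ((21, 4), (6))
    H4 returns [((21, 4), (6))]
  branch[2] choose=4:
    get @ H1 ⇒ 4
    put(4) @ H1 ⇒ s:=4
    tell(6) @ H3 ⇒ log+=6
    H0 returns 28
    H1 returns (28, 4)
    H2 returns (28, 4)
    H3 returns ((28, 4), (6))
    H4 returns [((28, 4), (6))]
= [((21, 4), (6)), ((21, 4), (6)), ((28, 4), (6))]

Answer: 3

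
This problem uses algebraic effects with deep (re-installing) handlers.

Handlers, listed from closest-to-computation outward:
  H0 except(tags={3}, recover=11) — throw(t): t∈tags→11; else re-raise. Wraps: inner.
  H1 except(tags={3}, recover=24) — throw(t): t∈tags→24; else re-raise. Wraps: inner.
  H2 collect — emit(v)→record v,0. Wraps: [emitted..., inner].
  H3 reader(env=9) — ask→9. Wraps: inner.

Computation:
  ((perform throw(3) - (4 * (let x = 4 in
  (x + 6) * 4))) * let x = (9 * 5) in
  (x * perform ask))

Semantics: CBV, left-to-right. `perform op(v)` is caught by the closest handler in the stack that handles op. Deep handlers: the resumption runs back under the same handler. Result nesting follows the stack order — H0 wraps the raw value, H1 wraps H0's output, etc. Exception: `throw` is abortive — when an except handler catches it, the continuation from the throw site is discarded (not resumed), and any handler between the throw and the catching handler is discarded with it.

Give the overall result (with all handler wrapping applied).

Working:
throw(3) @ H0 caught ⇒ 11
H1 returns 11
H2 returns [11]
H3 returns [11]
= [11]

Answer: [11]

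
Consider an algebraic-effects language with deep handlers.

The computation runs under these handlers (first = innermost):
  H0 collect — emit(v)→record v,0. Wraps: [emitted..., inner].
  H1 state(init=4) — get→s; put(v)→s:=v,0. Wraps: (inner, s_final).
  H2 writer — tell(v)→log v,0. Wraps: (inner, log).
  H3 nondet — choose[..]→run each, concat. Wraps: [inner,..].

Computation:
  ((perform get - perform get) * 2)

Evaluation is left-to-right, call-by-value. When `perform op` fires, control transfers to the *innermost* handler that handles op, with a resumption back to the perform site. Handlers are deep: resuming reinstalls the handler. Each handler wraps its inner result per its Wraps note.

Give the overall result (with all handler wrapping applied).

Answer: [(([0], 4), ())]

Working:
get @ H1 ⇒ 4
get @ H1 ⇒ 4
H0 returns [0]
H1 returns ([0], 4)
H2 returns (([0], 4), ())
H3 returns [(([0], 4), ())]
= [(([0], 4), ())]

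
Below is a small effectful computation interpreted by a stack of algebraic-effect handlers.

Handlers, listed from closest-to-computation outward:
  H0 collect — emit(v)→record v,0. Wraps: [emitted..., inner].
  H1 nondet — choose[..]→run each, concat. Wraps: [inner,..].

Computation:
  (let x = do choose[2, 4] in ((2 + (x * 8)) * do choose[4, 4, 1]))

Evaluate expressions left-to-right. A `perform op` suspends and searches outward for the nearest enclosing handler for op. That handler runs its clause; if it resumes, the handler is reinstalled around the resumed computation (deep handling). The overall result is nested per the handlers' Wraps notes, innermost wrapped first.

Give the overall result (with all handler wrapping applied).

Evaluation trace:
choose[2, 4] @ H1
  branch[0] choose=2:
    choose[4, 4, 1] @ H1
      branch[0] choose=4:
        H0 returns [72]
        H1 returns [[72]]
      branch[1] choose=4:
        H0 returns [72]
        H1 returns [[72]]
      branch[2] choose=1:
        H0 returns [18]
        H1 returns [[18]]
  branch[1] choose=4:
    choose[4, 4, 1] @ H1
      branch[0] choose=4:
        H0 returns [136]
        H1 returns [[136]]
      branch[1] choose=4:
        H0 returns [136]
        H1 returns [[136]]
      branch[2] choose=1:
        H0 returns [34]
        H1 returns [[34]]
= [[72], [72], [18], [136], [136], [34]]

Answer: [[72], [72], [18], [136], [136], [34]]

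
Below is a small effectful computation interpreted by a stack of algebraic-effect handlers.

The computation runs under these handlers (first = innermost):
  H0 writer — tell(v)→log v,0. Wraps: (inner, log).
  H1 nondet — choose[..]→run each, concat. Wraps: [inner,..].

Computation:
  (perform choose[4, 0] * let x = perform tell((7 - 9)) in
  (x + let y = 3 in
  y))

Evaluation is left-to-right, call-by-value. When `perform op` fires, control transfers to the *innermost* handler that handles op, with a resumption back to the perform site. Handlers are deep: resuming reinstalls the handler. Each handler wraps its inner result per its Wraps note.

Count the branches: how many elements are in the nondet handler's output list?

Evaluation trace:
choose[4, 0] @ H1
  branch[0] choose=4:
    tell(-2) @ H0 ⇒ log+=-2
    H0 returns (12, (-2))
    H1 returns [(12, (-2))]
  branch[1] choose=0:
    tell(-2) @ H0 ⇒ log+=-2
    H0 returns (0, (-2))
    H1 returns [(0, (-2))]
= [(12, (-2)), (0, (-2))]

Answer: 2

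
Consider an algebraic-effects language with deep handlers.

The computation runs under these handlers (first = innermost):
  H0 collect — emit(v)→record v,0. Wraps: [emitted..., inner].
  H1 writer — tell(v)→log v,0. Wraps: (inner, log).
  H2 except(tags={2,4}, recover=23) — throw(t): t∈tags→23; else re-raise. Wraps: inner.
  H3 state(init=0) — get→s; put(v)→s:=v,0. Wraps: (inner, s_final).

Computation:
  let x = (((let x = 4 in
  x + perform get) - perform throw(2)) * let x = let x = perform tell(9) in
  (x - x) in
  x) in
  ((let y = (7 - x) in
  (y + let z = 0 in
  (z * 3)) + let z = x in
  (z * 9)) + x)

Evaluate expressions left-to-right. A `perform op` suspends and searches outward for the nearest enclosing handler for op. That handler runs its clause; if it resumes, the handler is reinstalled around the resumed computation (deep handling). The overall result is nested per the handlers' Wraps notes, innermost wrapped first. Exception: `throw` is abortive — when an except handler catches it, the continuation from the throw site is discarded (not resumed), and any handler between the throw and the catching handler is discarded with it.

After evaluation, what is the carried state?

Answer: 0

Working:
get @ H3 ⇒ 0
throw(2) @ H2 caught ⇒ 23
H3 returns (23, 0)
= (23, 0)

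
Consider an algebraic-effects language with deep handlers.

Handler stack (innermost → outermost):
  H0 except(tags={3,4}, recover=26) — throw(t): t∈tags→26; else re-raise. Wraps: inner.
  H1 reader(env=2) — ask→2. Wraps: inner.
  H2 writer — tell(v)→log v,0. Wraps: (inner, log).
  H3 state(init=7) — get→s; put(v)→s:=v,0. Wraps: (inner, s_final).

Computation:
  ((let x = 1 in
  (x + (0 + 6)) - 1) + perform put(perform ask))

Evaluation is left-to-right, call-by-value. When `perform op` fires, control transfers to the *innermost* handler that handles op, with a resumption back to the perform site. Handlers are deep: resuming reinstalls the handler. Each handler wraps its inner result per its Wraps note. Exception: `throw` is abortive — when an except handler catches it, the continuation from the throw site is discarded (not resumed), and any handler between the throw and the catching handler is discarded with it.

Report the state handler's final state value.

Step-by-step:
ask @ H1 ⇒ 2
put(2) @ H3 ⇒ s:=2
H0 returns 6
H1 returns 6
H2 returns (6, ())
H3 returns ((6, ()), 2)
= ((6, ()), 2)

Answer: 2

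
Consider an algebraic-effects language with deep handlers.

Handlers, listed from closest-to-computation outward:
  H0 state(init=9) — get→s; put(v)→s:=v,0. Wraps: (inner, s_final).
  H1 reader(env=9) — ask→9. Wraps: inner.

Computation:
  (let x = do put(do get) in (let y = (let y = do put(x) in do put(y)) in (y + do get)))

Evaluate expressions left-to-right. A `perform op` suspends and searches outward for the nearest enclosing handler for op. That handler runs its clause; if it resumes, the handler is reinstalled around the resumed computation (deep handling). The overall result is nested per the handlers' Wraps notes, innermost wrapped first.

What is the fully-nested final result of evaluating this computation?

Working:
get @ H0 ⇒ 9
put(9) @ H0 ⇒ s:=9
put(0) @ H0 ⇒ s:=0
put(0) @ H0 ⇒ s:=0
get @ H0 ⇒ 0
H0 returns (0, 0)
H1 returns (0, 0)
= (0, 0)

Answer: (0, 0)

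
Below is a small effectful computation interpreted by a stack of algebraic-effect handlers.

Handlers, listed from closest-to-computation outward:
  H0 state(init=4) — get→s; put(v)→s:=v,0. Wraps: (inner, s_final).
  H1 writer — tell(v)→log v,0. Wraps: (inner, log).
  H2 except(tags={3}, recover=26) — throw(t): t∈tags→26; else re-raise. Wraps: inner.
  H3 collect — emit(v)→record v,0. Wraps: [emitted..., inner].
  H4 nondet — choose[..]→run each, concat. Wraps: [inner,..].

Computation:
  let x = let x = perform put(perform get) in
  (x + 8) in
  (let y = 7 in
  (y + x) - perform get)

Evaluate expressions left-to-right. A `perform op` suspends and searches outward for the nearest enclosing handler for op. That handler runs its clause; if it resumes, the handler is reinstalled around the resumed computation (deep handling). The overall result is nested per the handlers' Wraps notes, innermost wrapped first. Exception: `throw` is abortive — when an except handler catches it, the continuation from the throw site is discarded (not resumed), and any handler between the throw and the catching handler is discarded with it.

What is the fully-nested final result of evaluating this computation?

Answer: [[((11, 4), ())]]

Evaluation trace:
get @ H0 ⇒ 4
put(4) @ H0 ⇒ s:=4
get @ H0 ⇒ 4
H0 returns (11, 4)
H1 returns ((11, 4), ())
H2 returns ((11, 4), ())
H3 returns [((11, 4), ())]
H4 returns [[((11, 4), ())]]
= [[((11, 4), ())]]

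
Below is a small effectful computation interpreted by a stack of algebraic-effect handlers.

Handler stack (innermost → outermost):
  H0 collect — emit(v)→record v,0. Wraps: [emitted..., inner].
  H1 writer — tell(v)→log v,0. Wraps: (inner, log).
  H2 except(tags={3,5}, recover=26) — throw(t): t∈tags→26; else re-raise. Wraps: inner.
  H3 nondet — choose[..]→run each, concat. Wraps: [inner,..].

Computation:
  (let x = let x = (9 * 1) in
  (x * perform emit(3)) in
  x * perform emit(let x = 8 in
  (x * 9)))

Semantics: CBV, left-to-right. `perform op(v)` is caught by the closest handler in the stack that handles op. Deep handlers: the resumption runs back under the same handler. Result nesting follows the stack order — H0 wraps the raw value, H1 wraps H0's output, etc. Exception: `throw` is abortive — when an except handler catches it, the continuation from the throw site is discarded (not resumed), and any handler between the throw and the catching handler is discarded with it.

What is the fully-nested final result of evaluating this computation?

Answer: [([3, 72, 0], ())]

Step-by-step:
emit(3) @ H0 ⇒ out+=3
emit(72) @ H0 ⇒ out+=72
H0 returns [3, 72, 0]
H1 returns ([3, 72, 0], ())
H2 returns ([3, 72, 0], ())
H3 returns [([3, 72, 0], ())]
= [([3, 72, 0], ())]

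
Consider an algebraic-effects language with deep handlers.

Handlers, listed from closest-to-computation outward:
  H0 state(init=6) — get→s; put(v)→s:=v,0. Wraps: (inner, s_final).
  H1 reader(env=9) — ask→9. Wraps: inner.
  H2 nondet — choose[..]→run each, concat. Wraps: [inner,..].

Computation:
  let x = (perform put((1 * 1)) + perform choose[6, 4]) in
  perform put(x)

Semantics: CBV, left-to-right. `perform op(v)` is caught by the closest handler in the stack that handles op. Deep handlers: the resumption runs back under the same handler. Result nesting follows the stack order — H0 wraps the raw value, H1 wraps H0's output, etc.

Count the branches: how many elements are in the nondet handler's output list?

Answer: 2

Step-by-step:
put(1) @ H0 ⇒ s:=1
choose[6, 4] @ H2
  branch[0] choose=6:
    put(6) @ H0 ⇒ s:=6
    H0 returns (0, 6)
    H1 returns (0, 6)
    H2 returns [(0, 6)]
  branch[1] choose=4:
    put(4) @ H0 ⇒ s:=4
    H0 returns (0, 4)
    H1 returns (0, 4)
    H2 returns [(0, 4)]
= [(0, 6), (0, 4)]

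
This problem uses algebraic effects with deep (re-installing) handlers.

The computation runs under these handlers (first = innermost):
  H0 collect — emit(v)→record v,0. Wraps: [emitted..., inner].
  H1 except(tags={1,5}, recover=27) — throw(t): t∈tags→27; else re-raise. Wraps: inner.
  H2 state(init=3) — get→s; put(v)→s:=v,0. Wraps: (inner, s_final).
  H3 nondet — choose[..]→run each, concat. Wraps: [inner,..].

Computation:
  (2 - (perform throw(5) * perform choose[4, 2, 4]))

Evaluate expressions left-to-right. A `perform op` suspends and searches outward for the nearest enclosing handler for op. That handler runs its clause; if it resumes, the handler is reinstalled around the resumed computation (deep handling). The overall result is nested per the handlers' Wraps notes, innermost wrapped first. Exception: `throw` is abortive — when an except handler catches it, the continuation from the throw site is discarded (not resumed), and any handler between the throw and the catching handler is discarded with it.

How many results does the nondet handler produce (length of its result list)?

Step-by-step:
throw(5) @ H1 caught ⇒ 27
H2 returns (27, 3)
H3 returns [(27, 3)]
= [(27, 3)]

Answer: 1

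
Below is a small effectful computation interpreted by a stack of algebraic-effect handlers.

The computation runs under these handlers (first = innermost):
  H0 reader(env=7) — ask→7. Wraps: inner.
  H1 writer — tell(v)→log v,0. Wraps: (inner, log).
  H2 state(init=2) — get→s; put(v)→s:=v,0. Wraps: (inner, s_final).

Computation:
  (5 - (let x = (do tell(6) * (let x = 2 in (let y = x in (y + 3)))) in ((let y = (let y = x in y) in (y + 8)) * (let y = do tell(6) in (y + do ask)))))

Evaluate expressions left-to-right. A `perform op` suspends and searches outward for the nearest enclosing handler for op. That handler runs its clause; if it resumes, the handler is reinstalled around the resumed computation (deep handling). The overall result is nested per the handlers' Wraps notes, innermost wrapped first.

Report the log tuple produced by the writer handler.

Answer: (6, 6)

Step-by-step:
tell(6) @ H1 ⇒ log+=6
tell(6) @ H1 ⇒ log+=6
ask @ H0 ⇒ 7
H0 returns -51
H1 returns (-51, (6, 6))
H2 returns ((-51, (6, 6)), 2)
= ((-51, (6, 6)), 2)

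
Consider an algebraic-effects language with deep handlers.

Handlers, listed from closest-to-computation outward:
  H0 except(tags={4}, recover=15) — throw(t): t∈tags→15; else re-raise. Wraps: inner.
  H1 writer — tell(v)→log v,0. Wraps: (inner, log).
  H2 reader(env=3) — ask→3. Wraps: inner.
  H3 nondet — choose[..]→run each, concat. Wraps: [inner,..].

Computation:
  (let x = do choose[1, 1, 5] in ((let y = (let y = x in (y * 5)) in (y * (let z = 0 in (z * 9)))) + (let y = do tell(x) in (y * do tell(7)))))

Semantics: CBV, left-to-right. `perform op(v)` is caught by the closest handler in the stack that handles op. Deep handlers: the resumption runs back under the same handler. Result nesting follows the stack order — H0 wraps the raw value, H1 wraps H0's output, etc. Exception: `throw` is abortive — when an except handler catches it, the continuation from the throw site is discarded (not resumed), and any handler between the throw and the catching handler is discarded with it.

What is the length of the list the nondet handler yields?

Answer: 3

Evaluation trace:
choose[1, 1, 5] @ H3
  branch[0] choose=1:
    tell(1) @ H1 ⇒ log+=1
    tell(7) @ H1 ⇒ log+=7
    H0 returns 0
    H1 returns (0, (1, 7))
    H2 returns (0, (1, 7))
    H3 returns [(0, (1, 7))]
  branch[1] choose=1:
    tell(1) @ H1 ⇒ log+=1
    tell(7) @ H1 ⇒ log+=7
    H0 returns 0
    H1 returns (0, (1, 7))
    H2 returns (0, (1, 7))
    H3 returns [(0, (1, 7))]
  branch[2] choose=5:
    tell(5) @ H1 ⇒ log+=5
    tell(7) @ H1 ⇒ log+=7
    H0 returns 0
    H1 returns (0, (5, 7))
    H2 returns (0, (5, 7))
    H3 returns [(0, (5, 7))]
= [(0, (1, 7)), (0, (1, 7)), (0, (5, 7))]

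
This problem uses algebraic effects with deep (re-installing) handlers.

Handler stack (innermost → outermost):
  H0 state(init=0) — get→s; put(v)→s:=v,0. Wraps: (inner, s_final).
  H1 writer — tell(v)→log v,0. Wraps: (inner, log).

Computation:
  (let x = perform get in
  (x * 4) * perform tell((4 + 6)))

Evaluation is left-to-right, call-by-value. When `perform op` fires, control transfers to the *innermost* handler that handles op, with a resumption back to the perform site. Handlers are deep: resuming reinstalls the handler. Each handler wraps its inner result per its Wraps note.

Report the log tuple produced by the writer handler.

Answer: (10)

Working:
get @ H0 ⇒ 0
tell(10) @ H1 ⇒ log+=10
H0 returns (0, 0)
H1 returns ((0, 0), (10))
= ((0, 0), (10))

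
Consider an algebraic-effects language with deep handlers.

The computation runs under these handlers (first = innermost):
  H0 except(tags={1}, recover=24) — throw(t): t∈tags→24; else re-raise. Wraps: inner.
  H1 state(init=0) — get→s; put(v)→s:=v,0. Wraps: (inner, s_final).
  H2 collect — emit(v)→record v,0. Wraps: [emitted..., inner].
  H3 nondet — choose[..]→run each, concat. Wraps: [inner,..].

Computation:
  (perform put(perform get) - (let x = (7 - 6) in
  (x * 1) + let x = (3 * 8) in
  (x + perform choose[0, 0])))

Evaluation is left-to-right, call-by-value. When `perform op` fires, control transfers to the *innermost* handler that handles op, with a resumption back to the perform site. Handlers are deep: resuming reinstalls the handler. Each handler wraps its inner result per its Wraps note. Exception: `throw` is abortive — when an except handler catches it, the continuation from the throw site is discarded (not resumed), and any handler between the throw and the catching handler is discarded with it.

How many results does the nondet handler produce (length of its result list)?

Answer: 2

Step-by-step:
get @ H1 ⇒ 0
put(0) @ H1 ⇒ s:=0
choose[0, 0] @ H3
  branch[0] choose=0:
    H0 returns -25
    H1 returns (-25, 0)
    H2 returns [(-25, 0)]
    H3 returns [[(-25, 0)]]
  branch[1] choose=0:
    H0 returns -25
    H1 returns (-25, 0)
    H2 returns [(-25, 0)]
    H3 returns [[(-25, 0)]]
= [[(-25, 0)], [(-25, 0)]]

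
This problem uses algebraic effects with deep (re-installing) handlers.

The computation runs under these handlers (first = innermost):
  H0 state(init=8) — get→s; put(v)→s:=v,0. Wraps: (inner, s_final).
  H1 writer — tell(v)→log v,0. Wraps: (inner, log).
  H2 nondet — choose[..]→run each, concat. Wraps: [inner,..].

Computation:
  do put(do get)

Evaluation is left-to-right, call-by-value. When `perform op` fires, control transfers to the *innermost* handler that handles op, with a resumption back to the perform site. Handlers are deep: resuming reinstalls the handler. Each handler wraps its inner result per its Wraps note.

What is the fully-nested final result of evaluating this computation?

Working:
get @ H0 ⇒ 8
put(8) @ H0 ⇒ s:=8
H0 returns (0, 8)
H1 returns ((0, 8), ())
H2 returns [((0, 8), ())]
= [((0, 8), ())]

Answer: [((0, 8), ())]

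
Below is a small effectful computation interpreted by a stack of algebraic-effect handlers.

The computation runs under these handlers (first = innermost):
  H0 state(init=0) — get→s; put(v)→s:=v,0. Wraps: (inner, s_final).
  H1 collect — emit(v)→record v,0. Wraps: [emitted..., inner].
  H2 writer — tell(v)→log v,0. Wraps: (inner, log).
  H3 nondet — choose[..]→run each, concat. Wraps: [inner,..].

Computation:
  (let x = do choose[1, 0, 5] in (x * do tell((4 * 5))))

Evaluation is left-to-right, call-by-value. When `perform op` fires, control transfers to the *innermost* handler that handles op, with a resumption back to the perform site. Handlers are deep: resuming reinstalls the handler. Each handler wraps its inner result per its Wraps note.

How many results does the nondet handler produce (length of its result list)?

Evaluation trace:
choose[1, 0, 5] @ H3
  branch[0] choose=1:
    tell(20) @ H2 ⇒ log+=20
    H0 returns (0, 0)
    H1 returns [(0, 0)]
    H2 returns ([(0, 0)], (20))
    H3 returns [([(0, 0)], (20))]
  branch[1] choose=0:
    tell(20) @ H2 ⇒ log+=20
    H0 returns (0, 0)
    H1 returns [(0, 0)]
    H2 returns ([(0, 0)], (20))
    H3 returns [([(0, 0)], (20))]
  branch[2] choose=5:
    tell(20) @ H2 ⇒ log+=20
    H0 returns (0, 0)
    H1 returns [(0, 0)]
    H2 returns ([(0, 0)], (20))
    H3 returns [([(0, 0)], (20))]
= [([(0, 0)], (20)), ([(0, 0)], (20)), ([(0, 0)], (20))]

Answer: 3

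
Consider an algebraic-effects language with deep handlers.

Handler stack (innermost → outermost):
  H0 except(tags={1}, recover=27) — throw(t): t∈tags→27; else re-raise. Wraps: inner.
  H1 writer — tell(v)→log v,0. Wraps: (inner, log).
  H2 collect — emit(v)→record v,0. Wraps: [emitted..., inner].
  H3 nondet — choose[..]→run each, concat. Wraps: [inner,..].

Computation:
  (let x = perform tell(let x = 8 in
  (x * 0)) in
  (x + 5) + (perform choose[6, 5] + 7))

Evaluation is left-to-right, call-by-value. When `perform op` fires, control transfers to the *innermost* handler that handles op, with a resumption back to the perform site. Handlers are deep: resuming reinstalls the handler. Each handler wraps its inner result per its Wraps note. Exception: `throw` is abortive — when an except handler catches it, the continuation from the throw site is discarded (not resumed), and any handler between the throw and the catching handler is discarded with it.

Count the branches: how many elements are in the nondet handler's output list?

Working:
tell(0) @ H1 ⇒ log+=0
choose[6, 5] @ H3
  branch[0] choose=6:
    H0 returns 18
    H1 returns (18, (0))
    H2 returns [(18, (0))]
    H3 returns [[(18, (0))]]
  branch[1] choose=5:
    H0 returns 17
    H1 returns (17, (0))
    H2 returns [(17, (0))]
    H3 returns [[(17, (0))]]
= [[(18, (0))], [(17, (0))]]

Answer: 2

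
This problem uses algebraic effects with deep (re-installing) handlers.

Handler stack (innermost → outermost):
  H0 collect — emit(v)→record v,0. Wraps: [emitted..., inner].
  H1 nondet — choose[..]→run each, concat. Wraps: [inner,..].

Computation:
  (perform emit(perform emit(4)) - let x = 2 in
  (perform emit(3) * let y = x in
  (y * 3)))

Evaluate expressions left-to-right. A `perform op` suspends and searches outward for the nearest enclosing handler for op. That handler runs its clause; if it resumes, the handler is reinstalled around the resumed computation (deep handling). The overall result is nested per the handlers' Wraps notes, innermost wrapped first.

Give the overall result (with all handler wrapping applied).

Answer: [[4, 0, 3, 0]]

Working:
emit(4) @ H0 ⇒ out+=4
emit(0) @ H0 ⇒ out+=0
emit(3) @ H0 ⇒ out+=3
H0 returns [4, 0, 3, 0]
H1 returns [[4, 0, 3, 0]]
= [[4, 0, 3, 0]]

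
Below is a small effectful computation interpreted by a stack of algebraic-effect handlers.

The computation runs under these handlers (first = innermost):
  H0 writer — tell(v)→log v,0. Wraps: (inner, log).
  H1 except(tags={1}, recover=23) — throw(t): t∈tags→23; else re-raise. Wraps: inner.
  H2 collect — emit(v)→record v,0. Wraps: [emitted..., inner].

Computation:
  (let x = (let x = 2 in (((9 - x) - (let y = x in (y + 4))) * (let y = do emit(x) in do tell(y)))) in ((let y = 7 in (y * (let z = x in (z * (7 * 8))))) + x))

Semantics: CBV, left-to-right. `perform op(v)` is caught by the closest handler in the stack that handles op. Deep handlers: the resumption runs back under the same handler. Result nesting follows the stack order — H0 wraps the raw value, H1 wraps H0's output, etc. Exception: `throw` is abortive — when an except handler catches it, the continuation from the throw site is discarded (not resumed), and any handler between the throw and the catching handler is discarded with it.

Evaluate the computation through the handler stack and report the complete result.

Evaluation trace:
emit(2) @ H2 ⇒ out+=2
tell(0) @ H0 ⇒ log+=0
H0 returns (0, (0))
H1 returns (0, (0))
H2 returns [2, (0, (0))]
= [2, (0, (0))]

Answer: [2, (0, (0))]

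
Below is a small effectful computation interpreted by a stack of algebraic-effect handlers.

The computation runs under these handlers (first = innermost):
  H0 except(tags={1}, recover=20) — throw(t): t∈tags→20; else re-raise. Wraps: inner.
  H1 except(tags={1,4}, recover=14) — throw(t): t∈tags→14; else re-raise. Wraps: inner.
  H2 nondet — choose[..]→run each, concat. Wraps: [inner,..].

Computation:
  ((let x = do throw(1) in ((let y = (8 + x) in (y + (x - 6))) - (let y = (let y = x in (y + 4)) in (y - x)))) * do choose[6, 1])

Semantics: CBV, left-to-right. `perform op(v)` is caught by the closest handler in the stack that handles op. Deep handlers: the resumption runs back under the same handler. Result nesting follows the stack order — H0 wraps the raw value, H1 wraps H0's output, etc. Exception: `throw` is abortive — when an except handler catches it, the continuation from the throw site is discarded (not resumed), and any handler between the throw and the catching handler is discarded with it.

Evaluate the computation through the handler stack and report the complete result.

Evaluation trace:
throw(1) @ H0 caught ⇒ 20
H1 returns 20
H2 returns [20]
= [20]

Answer: [20]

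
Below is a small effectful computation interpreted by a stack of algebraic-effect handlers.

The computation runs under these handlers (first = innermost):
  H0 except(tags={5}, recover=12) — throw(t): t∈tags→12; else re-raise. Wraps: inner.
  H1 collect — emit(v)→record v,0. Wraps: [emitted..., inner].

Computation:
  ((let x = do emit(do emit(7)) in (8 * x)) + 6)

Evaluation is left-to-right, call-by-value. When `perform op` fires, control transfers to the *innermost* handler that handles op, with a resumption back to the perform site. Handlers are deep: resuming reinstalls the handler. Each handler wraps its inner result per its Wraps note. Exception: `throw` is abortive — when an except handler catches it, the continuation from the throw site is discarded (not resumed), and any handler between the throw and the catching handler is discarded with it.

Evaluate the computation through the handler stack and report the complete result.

Working:
emit(7) @ H1 ⇒ out+=7
emit(0) @ H1 ⇒ out+=0
H0 returns 6
H1 returns [7, 0, 6]
= [7, 0, 6]

Answer: [7, 0, 6]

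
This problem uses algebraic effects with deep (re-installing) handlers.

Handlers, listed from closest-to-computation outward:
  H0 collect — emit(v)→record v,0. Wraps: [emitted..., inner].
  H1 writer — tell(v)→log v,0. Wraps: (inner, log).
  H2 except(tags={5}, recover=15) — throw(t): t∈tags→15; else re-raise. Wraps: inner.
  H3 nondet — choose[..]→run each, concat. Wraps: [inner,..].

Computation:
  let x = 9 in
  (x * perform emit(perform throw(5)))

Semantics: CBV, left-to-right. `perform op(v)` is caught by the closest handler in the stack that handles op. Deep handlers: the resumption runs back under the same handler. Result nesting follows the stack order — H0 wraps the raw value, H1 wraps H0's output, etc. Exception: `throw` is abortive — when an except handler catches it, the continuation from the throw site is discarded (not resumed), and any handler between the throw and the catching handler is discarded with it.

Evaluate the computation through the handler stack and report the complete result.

Step-by-step:
throw(5) @ H2 caught ⇒ 15
H3 returns [15]
= [15]

Answer: [15]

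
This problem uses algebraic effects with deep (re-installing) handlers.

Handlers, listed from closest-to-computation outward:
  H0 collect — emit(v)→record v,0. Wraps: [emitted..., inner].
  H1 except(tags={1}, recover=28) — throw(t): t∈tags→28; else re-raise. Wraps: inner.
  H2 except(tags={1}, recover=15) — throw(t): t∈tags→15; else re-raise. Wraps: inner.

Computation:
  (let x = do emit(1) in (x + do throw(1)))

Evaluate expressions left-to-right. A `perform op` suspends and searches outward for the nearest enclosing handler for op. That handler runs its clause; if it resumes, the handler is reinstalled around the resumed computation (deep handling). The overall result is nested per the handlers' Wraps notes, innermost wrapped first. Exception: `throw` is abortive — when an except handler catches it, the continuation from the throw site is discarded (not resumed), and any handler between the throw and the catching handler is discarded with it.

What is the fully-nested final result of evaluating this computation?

Answer: 28

Step-by-step:
emit(1) @ H0 ⇒ out+=1
throw(1) @ H1 caught ⇒ 28
H2 returns 28
= 28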